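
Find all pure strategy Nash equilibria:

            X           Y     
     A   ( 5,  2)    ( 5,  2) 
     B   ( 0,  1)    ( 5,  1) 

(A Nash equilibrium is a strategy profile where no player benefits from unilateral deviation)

Nash equilibrium: (A, X), (A, Y), (B, Y)

Work:
Best responses:
  P1 vs X: payoffs [5, 0] → best response A (payoff 5)
  P1 vs Y: payoffs [5, 5] → best response A/B (payoff 5)
  P2 vs A: payoffs [2, 2] → best response X/Y (payoff 2)
  P2 vs B: payoffs [1, 1] → best response X/Y (payoff 1)
Mutual best responses: (A,X), (A,Y), (B,Y) → Nash equilibria.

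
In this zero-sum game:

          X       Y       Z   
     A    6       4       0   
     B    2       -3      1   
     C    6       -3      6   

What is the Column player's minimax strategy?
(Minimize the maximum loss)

Column should play Y, value = 4

Work:
Column player minimizes Row's maximum payoff:
Column X: max payoff to Row = 6
Column Y: max payoff to Row = 4
Column Z: max payoff to Row = 6
Minimum is 4, achieved by column Y.
Minimax strategy: Y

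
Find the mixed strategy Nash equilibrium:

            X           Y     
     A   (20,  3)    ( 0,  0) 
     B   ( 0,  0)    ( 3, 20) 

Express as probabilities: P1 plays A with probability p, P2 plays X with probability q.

p = 0.8696, q = 0.1304

Work:
Find probabilities that make opponent indifferent:
P2 chooses q to make P1 indifferent between A and B
P1 chooses p to make P2 indifferent between X and Y
Mixed NE: P1 plays (A: 0.8696, B: 0.1304), P2 plays (X: 0.1304, Y: 0.8696)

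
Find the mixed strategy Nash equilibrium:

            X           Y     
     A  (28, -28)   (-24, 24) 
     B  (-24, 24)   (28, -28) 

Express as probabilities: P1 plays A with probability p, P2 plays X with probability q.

p = 0.5, q = 0.5

Work:
Find probabilities that make opponent indifferent:
P2 chooses q to make P1 indifferent between A and B
P1 chooses p to make P2 indifferent between X and Y
Mixed NE: P1 plays (A: 0.5, B: 0.5), P2 plays (X: 0.5, Y: 0.5)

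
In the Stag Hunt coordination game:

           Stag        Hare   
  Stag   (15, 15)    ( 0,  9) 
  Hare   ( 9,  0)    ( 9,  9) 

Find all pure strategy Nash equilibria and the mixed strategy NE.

Pure NE: (Stag, Stag) and (Hare, Hare); Mixed NE: p = 0.6, q = 0.6

Work:
Check pure NE:
(Stag, Stag): (15, 15) - no unilateral deviation beneficial
(Hare, Hare): (9, 9) - no unilateral deviation beneficial
Mixed NE: P1 plays Stag with p = 0.6, P2 plays Stag with q = 0.6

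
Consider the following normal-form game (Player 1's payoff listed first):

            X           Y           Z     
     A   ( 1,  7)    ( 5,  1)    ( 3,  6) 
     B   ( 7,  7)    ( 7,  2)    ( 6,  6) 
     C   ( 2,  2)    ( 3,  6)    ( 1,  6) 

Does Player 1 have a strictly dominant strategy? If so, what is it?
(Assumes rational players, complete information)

Yes, Player 1's strictly dominant strategy is B

Work:
A strategy strictly dominates another if it gives a strictly higher payoff against every opponent action. Compare each pair of P1's strategies column-by-column:
  A vs B: [1 vs 7, 5 vs 7, 3 vs 6] → A does not strictly dominate B (column X: 1 ≤ 7)
  A vs C: [1 vs 2, 5 vs 3, 3 vs 1] → A does not strictly dominate C (column X: 1 ≤ 2)
  B vs A: [7 vs 1, 7 vs 5, 6 vs 3] → B strictly dominates A
  B vs C: [7 vs 2, 7 vs 3, 6 vs 1] → B strictly dominates C
  C vs A: [2 vs 1, 3 vs 5, 1 vs 3] → C does not strictly dominate A (column Y: 3 ≤ 5)
  C vs B: [2 vs 7, 3 vs 7, 1 vs 6] → C does not strictly dominate B (column X: 2 ≤ 7)
B strictly dominates every other strategy → strictly dominant.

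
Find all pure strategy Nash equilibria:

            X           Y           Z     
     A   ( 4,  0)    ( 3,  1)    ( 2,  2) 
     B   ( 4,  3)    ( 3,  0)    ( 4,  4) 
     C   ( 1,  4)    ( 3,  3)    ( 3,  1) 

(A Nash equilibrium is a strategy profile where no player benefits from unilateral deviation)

Nash equilibrium: (B, Z)

Work:
Best responses:
  P1 vs X: payoffs [4, 4, 1] → best response A/B (payoff 4)
  P1 vs Y: payoffs [3, 3, 3] → best response A/B/C (payoff 3)
  P1 vs Z: payoffs [2, 4, 3] → best response B (payoff 4)
  P2 vs A: payoffs [0, 1, 2] → best response Z (payoff 2)
  P2 vs B: payoffs [3, 0, 4] → best response Z (payoff 4)
  P2 vs C: payoffs [4, 3, 1] → best response X (payoff 4)
Mutual best responses: (B,Z) → Nash equilibria.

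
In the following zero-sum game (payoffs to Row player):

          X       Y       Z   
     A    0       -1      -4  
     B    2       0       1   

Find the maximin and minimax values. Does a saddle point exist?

Maximin = 0, Minimax = 0, Saddle: True

Work:
Row minimums: [-4, 0] → maximin = 0
Column maximums: [2, 0, 1] → minimax = 0
Saddle point exists! Game value = 0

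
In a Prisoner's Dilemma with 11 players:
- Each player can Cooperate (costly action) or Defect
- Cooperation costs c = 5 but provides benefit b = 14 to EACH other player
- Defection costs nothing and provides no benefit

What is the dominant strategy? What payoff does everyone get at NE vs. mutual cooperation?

Dominant: Defect; NE payoff = 0; Coop payoff = 135

Work:
Defect dominates (saves cost c = 5, benefit to others is external)
NE: All defect → everyone gets 0
If all cooperate: each receives (10)×14 - 5 = 135
Social dilemma: 135 > 0 but NE gives 0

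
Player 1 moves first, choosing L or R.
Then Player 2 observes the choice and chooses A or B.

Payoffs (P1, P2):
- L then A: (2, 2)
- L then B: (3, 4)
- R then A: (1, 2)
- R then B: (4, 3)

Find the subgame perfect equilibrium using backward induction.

P1 plays R, P2 plays B after L and B after R; Payoff (4, 3)

Work:
Backward induction:
After L: P2 chooses B → P1 gets 3
After R: P2 chooses B → P1 gets 4
P1 chooses R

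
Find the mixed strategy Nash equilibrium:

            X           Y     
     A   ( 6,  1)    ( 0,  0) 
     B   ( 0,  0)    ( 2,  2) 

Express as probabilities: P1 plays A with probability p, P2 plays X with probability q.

p = 0.6667, q = 0.25

Work:
Find probabilities that make opponent indifferent:
P2 chooses q to make P1 indifferent between A and B
P1 chooses p to make P2 indifferent between X and Y
Mixed NE: P1 plays (A: 0.6667, B: 0.3333), P2 plays (X: 0.25, Y: 0.75)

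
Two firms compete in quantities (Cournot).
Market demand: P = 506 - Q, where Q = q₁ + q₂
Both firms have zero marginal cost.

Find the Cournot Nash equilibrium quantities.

q₁* = q₂* = 168.67; P* = 168.67

Work:
Profit: π_i = P·q_i = (a - q_i - q_j)·q_i
FOC: ∂π_i/∂q_i = a - 2q_i - q_j = 0
Reaction function: q_i = (506 - q_j)/2
Symmetry: q* = 506/3 = 168.67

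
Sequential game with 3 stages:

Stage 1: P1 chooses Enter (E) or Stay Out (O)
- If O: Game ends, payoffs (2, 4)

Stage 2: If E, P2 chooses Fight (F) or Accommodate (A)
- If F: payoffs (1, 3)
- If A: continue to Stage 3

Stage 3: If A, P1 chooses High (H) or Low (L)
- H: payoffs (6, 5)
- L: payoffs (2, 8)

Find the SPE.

SPE: (E, A, H); Outcome (6, 5)

Work:
Stage 3: P1 chooses H (6 vs 2)
Stage 2: P2: F->3, A->5 (anticipating H). Choose A
Stage 1: P1: O->2, E->6 (anticipating A, H). Choose E
SPE path: E -> A -> H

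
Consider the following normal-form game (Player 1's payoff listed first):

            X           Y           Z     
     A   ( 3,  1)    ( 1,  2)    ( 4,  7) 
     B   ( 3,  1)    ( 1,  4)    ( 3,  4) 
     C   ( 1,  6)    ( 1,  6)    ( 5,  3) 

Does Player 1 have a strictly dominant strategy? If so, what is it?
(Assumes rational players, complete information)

No strictly dominant strategy exists for Player 1

Work:
A strategy strictly dominates another if it gives a strictly higher payoff against every opponent action. Compare each pair of P1's strategies column-by-column:
  A vs B: [3 vs 3, 1 vs 1, 4 vs 3] → A does not strictly dominate B (column X: 3 ≤ 3)
  A vs C: [3 vs 1, 1 vs 1, 4 vs 5] → A does not strictly dominate C (column Y: 1 ≤ 1)
  B vs A: [3 vs 3, 1 vs 1, 3 vs 4] → B does not strictly dominate A (column X: 3 ≤ 3)
  B vs C: [3 vs 1, 1 vs 1, 3 vs 5] → B does not strictly dominate C (column Y: 1 ≤ 1)
  C vs A: [1 vs 3, 1 vs 1, 5 vs 4] → C does not strictly dominate A (column X: 1 ≤ 3)
  C vs B: [1 vs 3, 1 vs 1, 5 vs 3] → C does not strictly dominate B (column X: 1 ≤ 3)
No single strategy strictly dominates all others → no strictly dominant strategy.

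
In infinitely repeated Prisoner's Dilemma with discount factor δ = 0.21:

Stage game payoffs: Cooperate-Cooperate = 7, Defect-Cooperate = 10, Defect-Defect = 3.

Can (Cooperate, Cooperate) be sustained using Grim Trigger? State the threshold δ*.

δ* = 0.4286; since δ = 0.21 < 0.4286, cooperation cannot be sustained

Work:
For Grim Trigger:
Cooperate forever: 7/(1-δ)
Defect then punished: 10 + 3·δ/(1-δ)
Need: 7/(1-δ) ≥ 10 + 3·δ/(1-δ)
Solving: δ ≥ (T-R)/(T-P) = (10-7)/(10-3) = 0.4286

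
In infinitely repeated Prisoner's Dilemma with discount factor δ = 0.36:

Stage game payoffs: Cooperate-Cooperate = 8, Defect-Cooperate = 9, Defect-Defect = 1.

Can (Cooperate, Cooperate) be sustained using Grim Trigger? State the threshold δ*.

δ* = 0.125; since δ = 0.36 ≥ 0.125, cooperation can be sustained

Work:
For Grim Trigger:
Cooperate forever: 8/(1-δ)
Defect then punished: 9 + 1·δ/(1-δ)
Need: 8/(1-δ) ≥ 9 + 1·δ/(1-δ)
Solving: δ ≥ (T-R)/(T-P) = (9-8)/(9-1) = 0.125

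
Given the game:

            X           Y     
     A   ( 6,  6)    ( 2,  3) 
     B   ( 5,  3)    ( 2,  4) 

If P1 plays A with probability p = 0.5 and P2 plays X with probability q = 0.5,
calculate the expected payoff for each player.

E[P1] = 3.75, E[P2] = 4.0

Work:
E[P1] = p·q·π₁(A,X) + p·(1-q)·π₁(A,Y) + (1-p)·q·π₁(B,X) + (1-p)·(1-q)·π₁(B,Y)
= 0.5·0.5·6 + 0.5·0.5·2 + 0.5·0.5·5 + 0.5·0.5·2
= 3.75

E[P2] = 4.0 (similar calculation)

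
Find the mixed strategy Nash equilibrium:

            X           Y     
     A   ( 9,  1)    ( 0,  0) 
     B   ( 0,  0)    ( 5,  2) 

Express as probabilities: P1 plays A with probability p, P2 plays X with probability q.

p = 0.6667, q = 0.3571

Work:
Find probabilities that make opponent indifferent:
P2 chooses q to make P1 indifferent between A and B
P1 chooses p to make P2 indifferent between X and Y
Mixed NE: P1 plays (A: 0.6667, B: 0.3333), P2 plays (X: 0.3571, Y: 0.6429)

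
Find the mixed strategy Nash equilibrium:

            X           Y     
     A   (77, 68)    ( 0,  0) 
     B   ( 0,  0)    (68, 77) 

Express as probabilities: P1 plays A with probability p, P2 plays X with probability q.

p = 0.531, q = 0.469

Work:
Find probabilities that make opponent indifferent:
P2 chooses q to make P1 indifferent between A and B
P1 chooses p to make P2 indifferent between X and Y
Mixed NE: P1 plays (A: 0.531, B: 0.469), P2 plays (X: 0.469, Y: 0.531)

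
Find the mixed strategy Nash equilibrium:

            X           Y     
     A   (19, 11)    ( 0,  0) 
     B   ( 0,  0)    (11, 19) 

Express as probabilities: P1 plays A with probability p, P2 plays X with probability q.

p = 0.6333, q = 0.3667

Work:
Find probabilities that make opponent indifferent:
P2 chooses q to make P1 indifferent between A and B
P1 chooses p to make P2 indifferent between X and Y
Mixed NE: P1 plays (A: 0.6333, B: 0.3667), P2 plays (X: 0.3667, Y: 0.6333)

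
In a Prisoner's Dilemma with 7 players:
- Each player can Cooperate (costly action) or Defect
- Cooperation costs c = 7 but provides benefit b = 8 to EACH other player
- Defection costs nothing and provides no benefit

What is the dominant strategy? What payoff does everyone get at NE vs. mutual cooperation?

Dominant: Defect; NE payoff = 0; Coop payoff = 41

Work:
Defect dominates (saves cost c = 7, benefit to others is external)
NE: All defect → everyone gets 0
If all cooperate: each receives (6)×8 - 7 = 41
Social dilemma: 41 > 0 but NE gives 0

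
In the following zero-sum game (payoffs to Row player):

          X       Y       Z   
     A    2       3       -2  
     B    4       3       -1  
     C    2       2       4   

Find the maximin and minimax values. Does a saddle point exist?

Maximin = 2, Minimax = 3, Saddle: False

Work:
Row minimums: [-2, -1, 2] → maximin = 2
Column maximums: [4, 3, 4] → minimax = 3
No saddle point (maximin ≠ minimax). Mixed strategy needed.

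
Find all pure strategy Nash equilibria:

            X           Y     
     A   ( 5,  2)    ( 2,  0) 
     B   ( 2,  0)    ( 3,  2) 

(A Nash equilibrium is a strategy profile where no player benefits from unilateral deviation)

Nash equilibrium: (A, X), (B, Y)

Work:
Best responses:
  P1 vs X: payoffs [5, 2] → best response A (payoff 5)
  P1 vs Y: payoffs [2, 3] → best response B (payoff 3)
  P2 vs A: payoffs [2, 0] → best response X (payoff 2)
  P2 vs B: payoffs [0, 2] → best response Y (payoff 2)
Mutual best responses: (A,X), (B,Y) → Nash equilibria.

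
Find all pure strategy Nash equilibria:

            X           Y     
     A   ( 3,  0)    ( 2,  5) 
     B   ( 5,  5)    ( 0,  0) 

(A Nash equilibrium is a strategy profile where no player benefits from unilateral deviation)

Nash equilibrium: (A, Y), (B, X)

Work:
Best responses:
  P1 vs X: payoffs [3, 5] → best response B (payoff 5)
  P1 vs Y: payoffs [2, 0] → best response A (payoff 2)
  P2 vs A: payoffs [0, 5] → best response Y (payoff 5)
  P2 vs B: payoffs [5, 0] → best response X (payoff 5)
Mutual best responses: (A,Y), (B,X) → Nash equilibria.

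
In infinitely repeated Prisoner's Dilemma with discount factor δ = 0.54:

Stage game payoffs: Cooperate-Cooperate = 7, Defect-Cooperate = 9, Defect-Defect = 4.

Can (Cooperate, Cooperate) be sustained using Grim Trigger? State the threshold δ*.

δ* = 0.4; since δ = 0.54 ≥ 0.4, cooperation can be sustained

Work:
For Grim Trigger:
Cooperate forever: 7/(1-δ)
Defect then punished: 9 + 4·δ/(1-δ)
Need: 7/(1-δ) ≥ 9 + 4·δ/(1-δ)
Solving: δ ≥ (T-R)/(T-P) = (9-7)/(9-4) = 0.4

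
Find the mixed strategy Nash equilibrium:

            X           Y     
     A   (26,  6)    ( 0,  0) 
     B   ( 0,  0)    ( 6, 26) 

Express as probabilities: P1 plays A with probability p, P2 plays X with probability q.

p = 0.8125, q = 0.1875

Work:
Find probabilities that make opponent indifferent:
P2 chooses q to make P1 indifferent between A and B
P1 chooses p to make P2 indifferent between X and Y
Mixed NE: P1 plays (A: 0.8125, B: 0.1875), P2 plays (X: 0.1875, Y: 0.8125)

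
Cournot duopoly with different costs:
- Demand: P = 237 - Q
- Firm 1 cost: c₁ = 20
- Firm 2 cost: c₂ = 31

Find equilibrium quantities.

q₁* = 76.0, q₂* = 65.0

Work:
Reaction: q₁ = (237 - 20 - q₂)/2
Reaction: q₂ = (237 - 31 - q₁)/2
Solve simultaneously:
q₁* = (237 - 2×20 + 31)/3 = 76.0
q₂* = (237 - 2×31 + 20)/3 = 65.0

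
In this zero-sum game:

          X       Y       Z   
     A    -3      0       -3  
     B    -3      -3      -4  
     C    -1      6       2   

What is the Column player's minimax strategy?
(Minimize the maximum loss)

Column should play X, value = -1

Work:
Column player minimizes Row's maximum payoff:
Column X: max payoff to Row = -1
Column Y: max payoff to Row = 6
Column Z: max payoff to Row = 2
Minimum is -1, achieved by column X.
Minimax strategy: X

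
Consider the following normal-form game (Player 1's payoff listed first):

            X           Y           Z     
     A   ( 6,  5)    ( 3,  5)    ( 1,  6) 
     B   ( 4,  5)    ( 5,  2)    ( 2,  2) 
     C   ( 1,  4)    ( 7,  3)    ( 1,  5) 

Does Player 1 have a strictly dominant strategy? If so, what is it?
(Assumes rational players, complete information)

No strictly dominant strategy exists for Player 1

Work:
A strategy strictly dominates another if it gives a strictly higher payoff against every opponent action. Compare each pair of P1's strategies column-by-column:
  A vs B: [6 vs 4, 3 vs 5, 1 vs 2] → A does not strictly dominate B (column Y: 3 ≤ 5)
  A vs C: [6 vs 1, 3 vs 7, 1 vs 1] → A does not strictly dominate C (column Y: 3 ≤ 7)
  B vs A: [4 vs 6, 5 vs 3, 2 vs 1] → B does not strictly dominate A (column X: 4 ≤ 6)
  B vs C: [4 vs 1, 5 vs 7, 2 vs 1] → B does not strictly dominate C (column Y: 5 ≤ 7)
  C vs A: [1 vs 6, 7 vs 3, 1 vs 1] → C does not strictly dominate A (column X: 1 ≤ 6)
  C vs B: [1 vs 4, 7 vs 5, 1 vs 2] → C does not strictly dominate B (column X: 1 ≤ 4)
No single strategy strictly dominates all others → no strictly dominant strategy.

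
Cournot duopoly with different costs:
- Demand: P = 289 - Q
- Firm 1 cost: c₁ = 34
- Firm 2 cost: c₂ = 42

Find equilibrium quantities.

q₁* = 87.67, q₂* = 79.67

Work:
Reaction: q₁ = (289 - 34 - q₂)/2
Reaction: q₂ = (289 - 42 - q₁)/2
Solve simultaneously:
q₁* = (289 - 2×34 + 42)/3 = 87.67
q₂* = (289 - 2×42 + 34)/3 = 79.67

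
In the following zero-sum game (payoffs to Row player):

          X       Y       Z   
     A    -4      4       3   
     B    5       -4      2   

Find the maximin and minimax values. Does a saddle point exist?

Maximin = -4, Minimax = 3, Saddle: False

Work:
Row minimums: [-4, -4] → maximin = -4
Column maximums: [5, 4, 3] → minimax = 3
No saddle point (maximin ≠ minimax). Mixed strategy needed.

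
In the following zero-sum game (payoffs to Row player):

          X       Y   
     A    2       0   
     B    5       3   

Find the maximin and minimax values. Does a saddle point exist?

Maximin = 3, Minimax = 3, Saddle: True

Work:
Row minimums: [0, 3] → maximin = 3
Column maximums: [5, 3] → minimax = 3
Saddle point exists! Game value = 3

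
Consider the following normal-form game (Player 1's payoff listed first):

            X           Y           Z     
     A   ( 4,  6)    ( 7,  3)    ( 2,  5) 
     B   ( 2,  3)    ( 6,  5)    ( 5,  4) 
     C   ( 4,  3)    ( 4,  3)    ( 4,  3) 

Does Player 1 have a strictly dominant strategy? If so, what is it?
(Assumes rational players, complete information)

No strictly dominant strategy exists for Player 1

Work:
A strategy strictly dominates another if it gives a strictly higher payoff against every opponent action. Compare each pair of P1's strategies column-by-column:
  A vs B: [4 vs 2, 7 vs 6, 2 vs 5] → A does not strictly dominate B (column Z: 2 ≤ 5)
  A vs C: [4 vs 4, 7 vs 4, 2 vs 4] → A does not strictly dominate C (column X: 4 ≤ 4)
  B vs A: [2 vs 4, 6 vs 7, 5 vs 2] → B does not strictly dominate A (column X: 2 ≤ 4)
  B vs C: [2 vs 4, 6 vs 4, 5 vs 4] → B does not strictly dominate C (column X: 2 ≤ 4)
  C vs A: [4 vs 4, 4 vs 7, 4 vs 2] → C does not strictly dominate A (column X: 4 ≤ 4)
  C vs B: [4 vs 2, 4 vs 6, 4 vs 5] → C does not strictly dominate B (column Y: 4 ≤ 6)
No single strategy strictly dominates all others → no strictly dominant strategy.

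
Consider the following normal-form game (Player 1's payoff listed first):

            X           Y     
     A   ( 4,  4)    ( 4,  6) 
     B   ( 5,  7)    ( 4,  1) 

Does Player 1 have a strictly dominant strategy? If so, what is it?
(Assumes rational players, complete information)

No strictly dominant strategy exists for Player 1

Work:
A strategy strictly dominates another if it gives a strictly higher payoff against every opponent action. Compare each pair of P1's strategies column-by-column:
  A vs B: [4 vs 5, 4 vs 4] → A does not strictly dominate B (column X: 4 ≤ 5)
  B vs A: [5 vs 4, 4 vs 4] → B does not strictly dominate A (column Y: 4 ≤ 4)
No single strategy strictly dominates all others → no strictly dominant strategy.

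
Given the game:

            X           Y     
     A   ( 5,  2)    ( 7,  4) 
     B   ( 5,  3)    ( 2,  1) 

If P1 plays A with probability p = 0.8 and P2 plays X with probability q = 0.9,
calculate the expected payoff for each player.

E[P1] = 5.1, E[P2] = 2.32

Work:
E[P1] = p·q·π₁(A,X) + p·(1-q)·π₁(A,Y) + (1-p)·q·π₁(B,X) + (1-p)·(1-q)·π₁(B,Y)
= 0.8·0.9·5 + 0.8·0.1·7 + 0.2·0.9·5 + 0.2·0.1·2
= 5.1

E[P2] = 2.32 (similar calculation)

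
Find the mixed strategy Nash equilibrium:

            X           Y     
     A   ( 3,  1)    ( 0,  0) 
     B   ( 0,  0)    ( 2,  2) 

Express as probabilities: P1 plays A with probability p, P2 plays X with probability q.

p = 0.6667, q = 0.4

Work:
Find probabilities that make opponent indifferent:
P2 chooses q to make P1 indifferent between A and B
P1 chooses p to make P2 indifferent between X and Y
Mixed NE: P1 plays (A: 0.6667, B: 0.3333), P2 plays (X: 0.4, Y: 0.6)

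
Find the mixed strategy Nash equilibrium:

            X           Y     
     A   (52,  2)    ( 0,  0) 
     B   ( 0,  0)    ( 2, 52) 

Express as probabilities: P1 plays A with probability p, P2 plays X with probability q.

p = 0.963, q = 0.037

Work:
Find probabilities that make opponent indifferent:
P2 chooses q to make P1 indifferent between A and B
P1 chooses p to make P2 indifferent between X and Y
Mixed NE: P1 plays (A: 0.963, B: 0.037), P2 plays (X: 0.037, Y: 0.963)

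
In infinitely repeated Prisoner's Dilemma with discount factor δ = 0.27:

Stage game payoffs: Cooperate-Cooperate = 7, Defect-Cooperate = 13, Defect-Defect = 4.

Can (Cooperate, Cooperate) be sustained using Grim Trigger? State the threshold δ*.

δ* = 0.6667; since δ = 0.27 < 0.6667, cooperation cannot be sustained

Work:
For Grim Trigger:
Cooperate forever: 7/(1-δ)
Defect then punished: 13 + 4·δ/(1-δ)
Need: 7/(1-δ) ≥ 13 + 4·δ/(1-δ)
Solving: δ ≥ (T-R)/(T-P) = (13-7)/(13-4) = 0.6667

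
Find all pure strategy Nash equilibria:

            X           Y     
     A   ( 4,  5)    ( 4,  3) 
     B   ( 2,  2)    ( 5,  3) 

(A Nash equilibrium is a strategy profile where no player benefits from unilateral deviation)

Nash equilibrium: (A, X), (B, Y)

Work:
Best responses:
  P1 vs X: payoffs [4, 2] → best response A (payoff 4)
  P1 vs Y: payoffs [4, 5] → best response B (payoff 5)
  P2 vs A: payoffs [5, 3] → best response X (payoff 5)
  P2 vs B: payoffs [2, 3] → best response Y (payoff 3)
Mutual best responses: (A,X), (B,Y) → Nash equilibria.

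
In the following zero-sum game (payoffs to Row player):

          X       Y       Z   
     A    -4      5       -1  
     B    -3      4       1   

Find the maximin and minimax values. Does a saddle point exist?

Maximin = -3, Minimax = -3, Saddle: True

Work:
Row minimums: [-4, -3] → maximin = -3
Column maximums: [-3, 5, 1] → minimax = -3
Saddle point exists! Game value = -3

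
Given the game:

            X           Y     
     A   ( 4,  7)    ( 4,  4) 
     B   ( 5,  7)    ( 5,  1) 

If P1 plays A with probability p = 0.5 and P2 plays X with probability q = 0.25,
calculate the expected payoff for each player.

E[P1] = 4.5, E[P2] = 3.625

Work:
E[P1] = p·q·π₁(A,X) + p·(1-q)·π₁(A,Y) + (1-p)·q·π₁(B,X) + (1-p)·(1-q)·π₁(B,Y)
= 0.5·0.25·4 + 0.5·0.75·4 + 0.5·0.25·5 + 0.5·0.75·5
= 4.5

E[P2] = 3.625 (similar calculation)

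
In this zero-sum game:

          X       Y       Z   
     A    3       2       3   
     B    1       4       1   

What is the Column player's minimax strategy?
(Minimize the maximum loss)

Column should play X or Z (all achieve the minimum), value = 3

Work:
Column player minimizes Row's maximum payoff:
Column X: max payoff to Row = 3
Column Y: max payoff to Row = 4
Column Z: max payoff to Row = 3
Minimum is 3, achieved by columns X, Z (tied).
Each of X or Z is a minimax strategy.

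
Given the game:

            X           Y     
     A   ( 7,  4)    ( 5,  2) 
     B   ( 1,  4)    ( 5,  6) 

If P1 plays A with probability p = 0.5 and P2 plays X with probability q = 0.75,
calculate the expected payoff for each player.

E[P1] = 4.25, E[P2] = 4.0

Work:
E[P1] = p·q·π₁(A,X) + p·(1-q)·π₁(A,Y) + (1-p)·q·π₁(B,X) + (1-p)·(1-q)·π₁(B,Y)
= 0.5·0.75·7 + 0.5·0.25·5 + 0.5·0.75·1 + 0.5·0.25·5
= 4.25

E[P2] = 4.0 (similar calculation)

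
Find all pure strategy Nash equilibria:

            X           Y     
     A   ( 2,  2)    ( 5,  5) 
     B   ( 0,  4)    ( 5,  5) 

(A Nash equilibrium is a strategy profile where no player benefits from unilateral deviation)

Nash equilibrium: (A, Y), (B, Y)

Work:
Best responses:
  P1 vs X: payoffs [2, 0] → best response A (payoff 2)
  P1 vs Y: payoffs [5, 5] → best response A/B (payoff 5)
  P2 vs A: payoffs [2, 5] → best response Y (payoff 5)
  P2 vs B: payoffs [4, 5] → best response Y (payoff 5)
Mutual best responses: (A,Y), (B,Y) → Nash equilibria.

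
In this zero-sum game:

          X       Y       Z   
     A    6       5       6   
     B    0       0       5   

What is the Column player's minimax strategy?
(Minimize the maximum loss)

Column should play Y, value = 5

Work:
Column player minimizes Row's maximum payoff:
Column X: max payoff to Row = 6
Column Y: max payoff to Row = 5
Column Z: max payoff to Row = 6
Minimum is 5, achieved by column Y.
Minimax strategy: Y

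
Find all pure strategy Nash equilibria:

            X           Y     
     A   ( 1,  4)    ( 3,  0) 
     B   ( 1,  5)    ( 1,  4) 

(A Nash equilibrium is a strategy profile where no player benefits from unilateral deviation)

Nash equilibrium: (A, X), (B, X)

Work:
Best responses:
  P1 vs X: payoffs [1, 1] → best response A/B (payoff 1)
  P1 vs Y: payoffs [3, 1] → best response A (payoff 3)
  P2 vs A: payoffs [4, 0] → best response X (payoff 4)
  P2 vs B: payoffs [5, 4] → best response X (payoff 5)
Mutual best responses: (A,X), (B,X) → Nash equilibria.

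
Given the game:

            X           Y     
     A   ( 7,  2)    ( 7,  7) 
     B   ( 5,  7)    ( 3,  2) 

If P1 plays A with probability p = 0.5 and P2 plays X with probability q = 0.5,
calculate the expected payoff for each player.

E[P1] = 5.5, E[P2] = 4.5

Work:
E[P1] = p·q·π₁(A,X) + p·(1-q)·π₁(A,Y) + (1-p)·q·π₁(B,X) + (1-p)·(1-q)·π₁(B,Y)
= 0.5·0.5·7 + 0.5·0.5·7 + 0.5·0.5·5 + 0.5·0.5·3
= 5.5

E[P2] = 4.5 (similar calculation)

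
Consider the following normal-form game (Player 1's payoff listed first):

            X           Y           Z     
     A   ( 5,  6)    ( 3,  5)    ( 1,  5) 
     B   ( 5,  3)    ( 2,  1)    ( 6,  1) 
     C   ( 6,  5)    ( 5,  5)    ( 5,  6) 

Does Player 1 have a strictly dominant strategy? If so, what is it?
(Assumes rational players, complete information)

No strictly dominant strategy exists for Player 1

Work:
A strategy strictly dominates another if it gives a strictly higher payoff against every opponent action. Compare each pair of P1's strategies column-by-column:
  A vs B: [5 vs 5, 3 vs 2, 1 vs 6] → A does not strictly dominate B (column X: 5 ≤ 5)
  A vs C: [5 vs 6, 3 vs 5, 1 vs 5] → A does not strictly dominate C (column X: 5 ≤ 6)
  B vs A: [5 vs 5, 2 vs 3, 6 vs 1] → B does not strictly dominate A (column X: 5 ≤ 5)
  B vs C: [5 vs 6, 2 vs 5, 6 vs 5] → B does not strictly dominate C (column X: 5 ≤ 6)
  C vs A: [6 vs 5, 5 vs 3, 5 vs 1] → C strictly dominates A
  C vs B: [6 vs 5, 5 vs 2, 5 vs 6] → C does not strictly dominate B (column Z: 5 ≤ 6)
No single strategy strictly dominates all others → no strictly dominant strategy.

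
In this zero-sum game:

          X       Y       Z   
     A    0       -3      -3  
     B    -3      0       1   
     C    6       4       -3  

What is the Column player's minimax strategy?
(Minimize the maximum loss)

Column should play Z, value = 1

Work:
Column player minimizes Row's maximum payoff:
Column X: max payoff to Row = 6
Column Y: max payoff to Row = 4
Column Z: max payoff to Row = 1
Minimum is 1, achieved by column Z.
Minimax strategy: Z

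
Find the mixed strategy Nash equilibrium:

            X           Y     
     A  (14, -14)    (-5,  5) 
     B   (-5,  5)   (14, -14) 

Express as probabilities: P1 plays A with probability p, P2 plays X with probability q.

p = 0.5, q = 0.5

Work:
Find probabilities that make opponent indifferent:
P2 chooses q to make P1 indifferent between A and B
P1 chooses p to make P2 indifferent between X and Y
Mixed NE: P1 plays (A: 0.5, B: 0.5), P2 plays (X: 0.5, Y: 0.5)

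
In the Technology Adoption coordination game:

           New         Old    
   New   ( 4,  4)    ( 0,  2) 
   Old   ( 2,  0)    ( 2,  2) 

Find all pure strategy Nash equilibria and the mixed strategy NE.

Pure NE: (New, New) and (Old, Old); Mixed NE: p = 0.5, q = 0.5

Work:
Check pure NE:
(New, New): (4, 4) - no unilateral deviation beneficial
(Old, Old): (2, 2) - no unilateral deviation beneficial
Mixed NE: P1 plays New with p = 0.5, P2 plays New with q = 0.5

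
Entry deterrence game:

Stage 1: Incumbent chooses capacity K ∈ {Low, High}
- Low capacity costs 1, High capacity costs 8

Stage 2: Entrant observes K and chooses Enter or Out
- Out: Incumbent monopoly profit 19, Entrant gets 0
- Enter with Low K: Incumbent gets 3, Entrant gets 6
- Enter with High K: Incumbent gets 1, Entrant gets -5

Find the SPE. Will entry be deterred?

SPE: (High, Enter|Low, Out|High); Entry deterred. Incumbent net profit = 11

Work:
After Low K: Entrant enters (6 > 0)
After High K: Entrant stays out (-5 < 0)
Incumbent: Low → 3−1=2, High → 19−8=11
Incumbent chooses High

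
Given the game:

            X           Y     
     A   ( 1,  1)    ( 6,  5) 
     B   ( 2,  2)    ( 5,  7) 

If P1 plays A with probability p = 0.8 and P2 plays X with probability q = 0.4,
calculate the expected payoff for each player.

E[P1] = 3.96, E[P2] = 3.72

Work:
E[P1] = p·q·π₁(A,X) + p·(1-q)·π₁(A,Y) + (1-p)·q·π₁(B,X) + (1-p)·(1-q)·π₁(B,Y)
= 0.8·0.4·1 + 0.8·0.6·6 + 0.2·0.4·2 + 0.2·0.6·5
= 3.96

E[P2] = 3.72 (similar calculation)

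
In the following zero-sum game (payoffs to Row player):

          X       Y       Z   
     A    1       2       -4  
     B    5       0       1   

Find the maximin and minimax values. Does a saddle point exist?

Maximin = 0, Minimax = 1, Saddle: False

Work:
Row minimums: [-4, 0] → maximin = 0
Column maximums: [5, 2, 1] → minimax = 1
No saddle point (maximin ≠ minimax). Mixed strategy needed.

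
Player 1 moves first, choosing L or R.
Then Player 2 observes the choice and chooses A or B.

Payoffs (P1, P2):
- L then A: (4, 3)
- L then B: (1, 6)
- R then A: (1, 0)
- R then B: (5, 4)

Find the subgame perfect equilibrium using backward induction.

P1 plays R, P2 plays B after L and B after R; Payoff (5, 4)

Work:
Backward induction:
After L: P2 chooses B → P1 gets 1
After R: P2 chooses B → P1 gets 5
P1 chooses R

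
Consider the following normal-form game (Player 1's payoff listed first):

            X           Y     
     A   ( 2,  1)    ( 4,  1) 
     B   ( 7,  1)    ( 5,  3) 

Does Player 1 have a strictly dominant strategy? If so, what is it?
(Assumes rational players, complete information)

Yes, Player 1's strictly dominant strategy is B

Work:
A strategy strictly dominates another if it gives a strictly higher payoff against every opponent action. Compare each pair of P1's strategies column-by-column:
  A vs B: [2 vs 7, 4 vs 5] → A does not strictly dominate B (column X: 2 ≤ 7)
  B vs A: [7 vs 2, 5 vs 4] → B strictly dominates A
B strictly dominates every other strategy → strictly dominant.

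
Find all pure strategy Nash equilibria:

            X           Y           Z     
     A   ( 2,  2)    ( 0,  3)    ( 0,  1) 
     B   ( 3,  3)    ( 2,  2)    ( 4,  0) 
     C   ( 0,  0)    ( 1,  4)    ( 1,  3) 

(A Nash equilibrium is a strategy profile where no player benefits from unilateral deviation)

Nash equilibrium: (B, X)

Work:
Best responses:
  P1 vs X: payoffs [2, 3, 0] → best response B (payoff 3)
  P1 vs Y: payoffs [0, 2, 1] → best response B (payoff 2)
  P1 vs Z: payoffs [0, 4, 1] → best response B (payoff 4)
  P2 vs A: payoffs [2, 3, 1] → best response Y (payoff 3)
  P2 vs B: payoffs [3, 2, 0] → best response X (payoff 3)
  P2 vs C: payoffs [0, 4, 3] → best response Y (payoff 4)
Mutual best responses: (B,X) → Nash equilibria.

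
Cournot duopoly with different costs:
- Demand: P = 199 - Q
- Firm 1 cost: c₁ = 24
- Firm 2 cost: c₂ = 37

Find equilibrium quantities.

q₁* = 62.67, q₂* = 49.67

Work:
Reaction: q₁ = (199 - 24 - q₂)/2
Reaction: q₂ = (199 - 37 - q₁)/2
Solve simultaneously:
q₁* = (199 - 2×24 + 37)/3 = 62.67
q₂* = (199 - 2×37 + 24)/3 = 49.67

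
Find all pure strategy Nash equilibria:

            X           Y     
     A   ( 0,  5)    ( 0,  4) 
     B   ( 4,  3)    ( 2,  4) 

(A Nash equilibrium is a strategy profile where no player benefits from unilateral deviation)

Nash equilibrium: (B, Y)

Work:
Best responses:
  P1 vs X: payoffs [0, 4] → best response B (payoff 4)
  P1 vs Y: payoffs [0, 2] → best response B (payoff 2)
  P2 vs A: payoffs [5, 4] → best response X (payoff 5)
  P2 vs B: payoffs [3, 4] → best response Y (payoff 4)
Mutual best responses: (B,Y) → Nash equilibria.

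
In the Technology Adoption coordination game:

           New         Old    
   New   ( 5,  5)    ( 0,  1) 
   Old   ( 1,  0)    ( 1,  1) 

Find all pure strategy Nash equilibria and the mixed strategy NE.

Pure NE: (New, New) and (Old, Old); Mixed NE: p = 0.2, q = 0.2

Work:
Check pure NE:
(New, New): (5, 5) - no unilateral deviation beneficial
(Old, Old): (1, 1) - no unilateral deviation beneficial
Mixed NE: P1 plays New with p = 0.2, P2 plays New with q = 0.2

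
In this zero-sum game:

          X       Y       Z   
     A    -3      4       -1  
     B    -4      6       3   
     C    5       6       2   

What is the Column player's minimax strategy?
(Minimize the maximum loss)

Column should play Z, value = 3

Work:
Column player minimizes Row's maximum payoff:
Column X: max payoff to Row = 5
Column Y: max payoff to Row = 6
Column Z: max payoff to Row = 3
Minimum is 3, achieved by column Z.
Minimax strategy: Z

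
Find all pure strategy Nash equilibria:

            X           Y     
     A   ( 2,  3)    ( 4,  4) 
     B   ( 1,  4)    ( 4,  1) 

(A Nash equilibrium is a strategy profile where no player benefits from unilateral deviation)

Nash equilibrium: (A, Y)

Work:
Best responses:
  P1 vs X: payoffs [2, 1] → best response A (payoff 2)
  P1 vs Y: payoffs [4, 4] → best response A/B (payoff 4)
  P2 vs A: payoffs [3, 4] → best response Y (payoff 4)
  P2 vs B: payoffs [4, 1] → best response X (payoff 4)
Mutual best responses: (A,Y) → Nash equilibria.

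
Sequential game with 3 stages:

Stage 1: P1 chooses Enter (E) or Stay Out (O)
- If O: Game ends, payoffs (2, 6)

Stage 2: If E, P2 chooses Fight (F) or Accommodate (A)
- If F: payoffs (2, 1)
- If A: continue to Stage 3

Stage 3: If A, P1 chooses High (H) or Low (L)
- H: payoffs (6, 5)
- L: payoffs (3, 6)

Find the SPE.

SPE: (E, A, H); Outcome (6, 5)

Work:
Stage 3: P1 chooses H (6 vs 3)
Stage 2: P2: F->1, A->5 (anticipating H). Choose A
Stage 1: P1: O->2, E->6 (anticipating A, H). Choose E
SPE path: E -> A -> H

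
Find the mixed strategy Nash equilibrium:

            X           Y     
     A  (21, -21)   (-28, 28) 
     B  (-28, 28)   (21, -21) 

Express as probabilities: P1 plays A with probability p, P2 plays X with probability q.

p = 0.5, q = 0.5

Work:
Find probabilities that make opponent indifferent:
P2 chooses q to make P1 indifferent between A and B
P1 chooses p to make P2 indifferent between X and Y
Mixed NE: P1 plays (A: 0.5, B: 0.5), P2 plays (X: 0.5, Y: 0.5)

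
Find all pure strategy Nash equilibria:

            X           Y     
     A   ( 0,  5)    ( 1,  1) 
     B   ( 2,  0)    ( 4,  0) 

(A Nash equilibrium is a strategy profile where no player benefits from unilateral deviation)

Nash equilibrium: (B, X), (B, Y)

Work:
Best responses:
  P1 vs X: payoffs [0, 2] → best response B (payoff 2)
  P1 vs Y: payoffs [1, 4] → best response B (payoff 4)
  P2 vs A: payoffs [5, 1] → best response X (payoff 5)
  P2 vs B: payoffs [0, 0] → best response X/Y (payoff 0)
Mutual best responses: (B,X), (B,Y) → Nash equilibria.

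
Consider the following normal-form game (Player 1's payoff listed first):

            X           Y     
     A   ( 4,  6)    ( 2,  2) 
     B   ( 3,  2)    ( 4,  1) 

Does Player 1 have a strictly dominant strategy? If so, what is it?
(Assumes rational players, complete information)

No strictly dominant strategy exists for Player 1

Work:
A strategy strictly dominates another if it gives a strictly higher payoff against every opponent action. Compare each pair of P1's strategies column-by-column:
  A vs B: [4 vs 3, 2 vs 4] → A does not strictly dominate B (column Y: 2 ≤ 4)
  B vs A: [3 vs 4, 4 vs 2] → B does not strictly dominate A (column X: 3 ≤ 4)
No single strategy strictly dominates all others → no strictly dominant strategy.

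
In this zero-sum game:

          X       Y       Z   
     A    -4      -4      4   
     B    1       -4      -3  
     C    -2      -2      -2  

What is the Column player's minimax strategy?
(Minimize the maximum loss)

Column should play Y, value = -2

Work:
Column player minimizes Row's maximum payoff:
Column X: max payoff to Row = 1
Column Y: max payoff to Row = -2
Column Z: max payoff to Row = 4
Minimum is -2, achieved by column Y.
Minimax strategy: Y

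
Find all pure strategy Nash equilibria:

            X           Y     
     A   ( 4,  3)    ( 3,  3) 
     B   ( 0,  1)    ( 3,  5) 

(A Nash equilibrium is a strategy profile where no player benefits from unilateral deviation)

Nash equilibrium: (A, X), (A, Y), (B, Y)

Work:
Best responses:
  P1 vs X: payoffs [4, 0] → best response A (payoff 4)
  P1 vs Y: payoffs [3, 3] → best response A/B (payoff 3)
  P2 vs A: payoffs [3, 3] → best response X/Y (payoff 3)
  P2 vs B: payoffs [1, 5] → best response Y (payoff 5)
Mutual best responses: (A,X), (A,Y), (B,Y) → Nash equilibria.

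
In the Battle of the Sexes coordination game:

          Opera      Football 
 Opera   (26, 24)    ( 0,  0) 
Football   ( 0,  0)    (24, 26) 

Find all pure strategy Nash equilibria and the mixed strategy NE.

Pure NE: (Opera, Opera) and (Football, Football); Mixed NE: p = 0.52, q = 0.48

Work:
Check pure NE:
(Opera, Opera): (26, 24) - no unilateral deviation beneficial
(Football, Football): (24, 26) - no unilateral deviation beneficial
Mixed NE: P1 plays Opera with p = 0.52, P2 plays Opera with q = 0.48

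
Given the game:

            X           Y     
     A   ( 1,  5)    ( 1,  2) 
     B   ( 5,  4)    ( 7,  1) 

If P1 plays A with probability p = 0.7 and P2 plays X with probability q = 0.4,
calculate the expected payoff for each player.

E[P1] = 2.56, E[P2] = 2.9

Work:
E[P1] = p·q·π₁(A,X) + p·(1-q)·π₁(A,Y) + (1-p)·q·π₁(B,X) + (1-p)·(1-q)·π₁(B,Y)
= 0.7·0.4·1 + 0.7·0.6·1 + 0.3·0.4·5 + 0.3·0.6·7
= 2.56

E[P2] = 2.9 (similar calculation)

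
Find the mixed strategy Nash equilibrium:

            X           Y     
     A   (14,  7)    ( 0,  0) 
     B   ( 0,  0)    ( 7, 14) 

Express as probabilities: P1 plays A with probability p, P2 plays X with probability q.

p = 0.6667, q = 0.3333

Work:
Find probabilities that make opponent indifferent:
P2 chooses q to make P1 indifferent between A and B
P1 chooses p to make P2 indifferent between X and Y
Mixed NE: P1 plays (A: 0.6667, B: 0.3333), P2 plays (X: 0.3333, Y: 0.6667)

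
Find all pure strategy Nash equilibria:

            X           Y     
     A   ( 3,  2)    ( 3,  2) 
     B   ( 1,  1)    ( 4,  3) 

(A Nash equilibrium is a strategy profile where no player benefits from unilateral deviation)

Nash equilibrium: (A, X), (B, Y)

Work:
Best responses:
  P1 vs X: payoffs [3, 1] → best response A (payoff 3)
  P1 vs Y: payoffs [3, 4] → best response B (payoff 4)
  P2 vs A: payoffs [2, 2] → best response X/Y (payoff 2)
  P2 vs B: payoffs [1, 3] → best response Y (payoff 3)
Mutual best responses: (A,X), (B,Y) → Nash equilibria.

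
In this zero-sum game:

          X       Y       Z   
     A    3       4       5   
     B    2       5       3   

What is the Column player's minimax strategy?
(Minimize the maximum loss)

Column should play X, value = 3

Work:
Column player minimizes Row's maximum payoff:
Column X: max payoff to Row = 3
Column Y: max payoff to Row = 5
Column Z: max payoff to Row = 5
Minimum is 3, achieved by column X.
Minimax strategy: X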